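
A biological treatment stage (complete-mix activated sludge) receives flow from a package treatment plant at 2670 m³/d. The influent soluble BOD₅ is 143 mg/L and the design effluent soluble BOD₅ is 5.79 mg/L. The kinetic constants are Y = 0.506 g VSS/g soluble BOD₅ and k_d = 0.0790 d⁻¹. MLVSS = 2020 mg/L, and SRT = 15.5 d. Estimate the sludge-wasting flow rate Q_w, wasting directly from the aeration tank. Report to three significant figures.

Q_w ≈ 41.3 m³/d

Steady-state biomass mass balance: V·X·(1 + k_d·θ_c) = Y·Q·(S₀ − S)·θ_c, so V = 0.506 × 2670 × (143 − 5.79) × 15.5 / [2020 × (1 + 0.0790 × 15.5)] = 2.87×10^6 / 4493 = 639.4 m³.
With mixed-liquor wasting, θ_c = V/Q_w, so Q_w = V/θ_c = 639.4/15.5 = 41.25 m³/d.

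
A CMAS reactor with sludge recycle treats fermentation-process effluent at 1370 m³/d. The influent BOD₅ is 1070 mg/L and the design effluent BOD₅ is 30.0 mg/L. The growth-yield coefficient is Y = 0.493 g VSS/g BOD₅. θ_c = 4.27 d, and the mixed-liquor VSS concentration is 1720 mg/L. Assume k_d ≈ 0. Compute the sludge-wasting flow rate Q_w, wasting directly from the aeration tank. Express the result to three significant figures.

Biomass mass balance (decay neglected): V·X = Y·Q·(S₀ − S)·θ_c, so V = 0.493 × 1370 × (1070 − 30.0) × 4.27 / 1720 = 1744 m³.
For wasting at MLVSS concentration, Q_w = V/θ_c = 1744/4.27 = 408.4 m³/d.

Q_w ≈ 408 m³/d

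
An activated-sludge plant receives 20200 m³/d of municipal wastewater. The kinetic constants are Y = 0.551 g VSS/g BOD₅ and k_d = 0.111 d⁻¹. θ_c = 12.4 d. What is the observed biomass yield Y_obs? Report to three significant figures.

Y_obs ≈ 0.232 g VSS/g BOD₅

Correct the yield for decay: Y_obs = Y/(1 + k_d θ_c) = 0.551 / (1 + 0.111 × 12.4) = 0.551 / 2.376 = 0.2319.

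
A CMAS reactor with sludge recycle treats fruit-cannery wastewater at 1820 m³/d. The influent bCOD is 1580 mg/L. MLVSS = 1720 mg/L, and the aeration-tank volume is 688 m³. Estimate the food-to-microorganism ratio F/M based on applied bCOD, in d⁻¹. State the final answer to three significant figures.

F/M ≈ 2.43 d⁻¹

F/M = applied load / biomass = Q·S₀/(V·X) = 1820 × 1580 / (688.0 × 1720) = 2.430 d⁻¹.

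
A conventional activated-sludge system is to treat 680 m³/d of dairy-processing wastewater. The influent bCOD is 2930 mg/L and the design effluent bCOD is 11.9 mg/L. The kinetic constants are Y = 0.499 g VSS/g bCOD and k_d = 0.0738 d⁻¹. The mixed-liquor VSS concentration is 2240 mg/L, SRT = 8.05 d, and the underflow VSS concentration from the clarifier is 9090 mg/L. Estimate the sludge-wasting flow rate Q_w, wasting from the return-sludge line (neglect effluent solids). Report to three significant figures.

Rearranging the biomass balance for a CMAS with decay, V = Y·Q·ΔS·θ_c / [X·(1+k_d θ_c)] = 0.499 × 680 × (2930 − 11.9) × 8.05 / [2240 × (1 + 0.0738 × 8.05)] = 7.97×10^6 / 3571 = 2232 m³.
Q_w = (V·X)/(θ_c X_r) = 2232 × 2240 / (8.05 × 9090) = 68.33 m³/d.

Q_w ≈ 68.3 m³/d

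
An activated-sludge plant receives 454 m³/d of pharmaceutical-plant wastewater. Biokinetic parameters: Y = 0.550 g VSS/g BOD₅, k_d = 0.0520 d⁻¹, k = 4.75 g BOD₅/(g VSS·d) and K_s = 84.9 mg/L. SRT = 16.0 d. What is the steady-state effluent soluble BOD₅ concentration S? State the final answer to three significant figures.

S ≈ 3.89 mg/L

Effluent substrate depends only on kinetics and SRT: S = K_s(1 + k_d θ_c) / [θ_c(Yk − k_d) − 1] = 84.9 × (1 + 0.0520 × 16.0) / [16.0 × (0.550 × 4.75 − 0.0520) − 1] = 155.5 / 39.97 = 3.892 mg/L.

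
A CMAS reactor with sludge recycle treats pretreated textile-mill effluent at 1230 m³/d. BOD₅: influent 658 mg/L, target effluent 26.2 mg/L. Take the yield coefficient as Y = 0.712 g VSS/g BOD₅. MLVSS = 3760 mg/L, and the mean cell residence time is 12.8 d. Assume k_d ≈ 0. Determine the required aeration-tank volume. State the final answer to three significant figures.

V ≈ 1880 m³

Biomass mass balance (decay neglected): V·X = Y·Q·(S₀ − S)·θ_c, so V = 0.712 × 1230 × (658 − 26.2) × 12.8 / 3760 = 1884 m³.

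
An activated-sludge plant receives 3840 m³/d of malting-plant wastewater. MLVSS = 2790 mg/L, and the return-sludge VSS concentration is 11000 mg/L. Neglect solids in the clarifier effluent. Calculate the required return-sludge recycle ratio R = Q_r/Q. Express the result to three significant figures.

R ≈ 0.340

Solids balance on the clarifier gives (1+R)X = R·X_r, so R = X/(X_r − X) = 2790 / (11000 − 2790) = 0.3398.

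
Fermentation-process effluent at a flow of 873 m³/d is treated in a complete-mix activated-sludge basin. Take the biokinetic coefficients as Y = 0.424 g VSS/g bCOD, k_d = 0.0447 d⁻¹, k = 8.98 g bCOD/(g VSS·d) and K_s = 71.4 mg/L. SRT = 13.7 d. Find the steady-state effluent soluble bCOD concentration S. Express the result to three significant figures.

For a completely mixed reactor with recycle the Lawrence–McCarty relation gives S = K_s·(1 + k_d·θ_c) / [θ_c·(Y·k − k_d) − 1] = 71.4 × (1 + 0.0447 × 13.7) / [13.7 × (0.424 × 8.98 − 0.0447) − 1] = 115.1 / 50.55 = 2.277 mg/L.

S ≈ 2.28 mg/L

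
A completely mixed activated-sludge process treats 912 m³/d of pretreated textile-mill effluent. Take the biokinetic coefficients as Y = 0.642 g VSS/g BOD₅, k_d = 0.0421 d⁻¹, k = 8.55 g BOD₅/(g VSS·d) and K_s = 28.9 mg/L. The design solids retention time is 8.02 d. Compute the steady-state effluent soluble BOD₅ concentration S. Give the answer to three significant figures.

For a completely mixed reactor with recycle the Lawrence–McCarty relation gives S = K_s·(1 + k_d·θ_c) / [θ_c·(Y·k − k_d) − 1] = 28.9 × (1 + 0.0421 × 8.02) / [8.02 × (0.642 × 8.55 − 0.0421) − 1] = 38.66 / 42.68 = 0.9057 mg/L.

S ≈ 0.906 mg/L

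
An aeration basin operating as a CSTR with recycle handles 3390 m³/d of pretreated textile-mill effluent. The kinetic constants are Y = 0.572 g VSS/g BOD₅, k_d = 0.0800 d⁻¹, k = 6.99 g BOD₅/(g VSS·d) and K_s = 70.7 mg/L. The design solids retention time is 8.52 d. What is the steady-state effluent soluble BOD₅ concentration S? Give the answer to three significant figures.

Effluent substrate depends only on kinetics and SRT: S = K_s(1 + k_d θ_c) / [θ_c(Yk − k_d) − 1] = 70.7 × (1 + 0.0800 × 8.52) / [8.52 × (0.572 × 6.99 − 0.0800) − 1] = 118.9 / 32.38 = 3.671 mg/L.

S ≈ 3.67 mg/L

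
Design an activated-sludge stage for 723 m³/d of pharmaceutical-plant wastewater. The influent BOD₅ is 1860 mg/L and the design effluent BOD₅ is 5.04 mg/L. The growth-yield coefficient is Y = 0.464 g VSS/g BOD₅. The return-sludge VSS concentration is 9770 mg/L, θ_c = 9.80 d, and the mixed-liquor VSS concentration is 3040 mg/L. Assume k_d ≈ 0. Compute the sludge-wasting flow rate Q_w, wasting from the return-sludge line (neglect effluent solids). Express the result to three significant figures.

Biomass mass balance (decay neglected): V·X = Y·Q·(S₀ − S)·θ_c, so V = 0.464 × 723 × (1860 − 5.04) × 9.80 / 3040 = 2006 m³.
Wasting from the return line (neglecting effluent solids): Q_w = V·X / (θ_c·X_r) = 2006 × 3040 / (9.80 × 9770) = 63.69 m³/d.

Q_w ≈ 63.7 m³/d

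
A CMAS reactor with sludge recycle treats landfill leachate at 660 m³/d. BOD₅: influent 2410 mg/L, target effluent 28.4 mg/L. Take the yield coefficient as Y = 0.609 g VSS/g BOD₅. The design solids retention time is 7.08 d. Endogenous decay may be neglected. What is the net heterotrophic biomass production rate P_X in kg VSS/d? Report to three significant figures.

P_X ≈ 957 kg VSS/d

Since k_d ≈ 0, Y_obs = Y = 0.609 g VSS/g BOD₅.
Mass of BOD₅ removed per day: Q(S₀ − S) = 660 × 2382 g/m³ = 1572 kg/d.
So the net sludge growth is P_X = 0.6090 × 1572 = 957.3 kg VSS/d.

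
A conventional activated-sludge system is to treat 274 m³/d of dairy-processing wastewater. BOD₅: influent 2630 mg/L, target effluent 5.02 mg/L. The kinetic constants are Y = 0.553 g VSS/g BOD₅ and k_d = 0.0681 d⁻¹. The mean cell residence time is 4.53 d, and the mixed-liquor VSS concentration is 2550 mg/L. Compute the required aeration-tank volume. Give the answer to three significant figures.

Rearranging the biomass balance for a CMAS with decay, V = Y·Q·ΔS·θ_c / [X·(1+k_d θ_c)] = 0.553 × 274 × (2630 − 5.02) × 4.53 / [2550 × (1 + 0.0681 × 4.53)] = 1.8×10^6 / 3337 = 540.0 m³.

V ≈ 540 m³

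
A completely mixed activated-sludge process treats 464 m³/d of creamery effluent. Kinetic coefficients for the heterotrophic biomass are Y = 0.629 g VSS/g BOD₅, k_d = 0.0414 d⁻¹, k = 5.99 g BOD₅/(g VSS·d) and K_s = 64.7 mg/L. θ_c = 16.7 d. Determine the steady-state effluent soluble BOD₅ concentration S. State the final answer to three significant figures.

S ≈ 1.79 mg/L

Effluent substrate depends only on kinetics and SRT: S = K_s(1 + k_d θ_c) / [θ_c(Yk − k_d) − 1] = 64.7 × (1 + 0.0414 × 16.7) / [16.7 × (0.629 × 5.99 − 0.0414) − 1] = 109.4 / 61.23 = 1.787 mg/L.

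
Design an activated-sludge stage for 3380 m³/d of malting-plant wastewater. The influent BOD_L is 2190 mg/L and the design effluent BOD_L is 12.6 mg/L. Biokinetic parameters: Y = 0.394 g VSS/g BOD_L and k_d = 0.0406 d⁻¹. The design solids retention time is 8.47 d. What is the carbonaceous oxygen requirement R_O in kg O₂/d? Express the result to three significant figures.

Observed yield with endogenous decay: Y_obs = Y / (1 + k_d·θ_c) = 0.394 / (1 + 0.0406 × 8.47) = 0.394 / 1.344 = 0.2932 g VSS/g BOD_L.
Mass of BOD_L removed per day: Q(S₀ − S) = 3380 × 2177 g/m³ = 7360 kg/d.
Biomass synthesised: P_X = Y_obs × 7360 = 2158 kg VSS/d.
R_O = Q·(S₀ − S) − 1.42·P_X = 7360 − 1.42 × 2158 = 4296 kg O₂/d.

R_O ≈ 4300 kg O₂/d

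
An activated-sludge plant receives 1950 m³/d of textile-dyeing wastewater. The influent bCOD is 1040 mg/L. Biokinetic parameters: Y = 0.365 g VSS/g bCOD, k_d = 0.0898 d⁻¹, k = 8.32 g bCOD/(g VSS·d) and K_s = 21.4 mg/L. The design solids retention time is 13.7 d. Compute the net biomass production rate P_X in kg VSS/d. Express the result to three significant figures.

From the Monod/SRT balance for a CMAS, S = K_s·(1+k_d θ_c)/[θ_c·(Y k − k_d) − 1] = 21.4 × (1 + 0.0898 × 13.7) / [13.7 × (0.365 × 8.32 − 0.0898) − 1] = 47.73 / 39.37 = 1.212 mg/L.
Y_obs = Y / (1 + k_d θ_c) = 0.365 / (1 + 0.0898 × 13.7) = 0.365 / 2.230 = 0.1637.
Mass of bCOD removed per day: Q(S₀ − S) = 1950 × 1039 g/m³ = 2026 kg/d.
Net biomass production P_X = Y_obs × Q·(S₀ − S) = 0.1637 × 2026 = 331.5 kg VSS/d.

P_X ≈ 332 kg VSS/d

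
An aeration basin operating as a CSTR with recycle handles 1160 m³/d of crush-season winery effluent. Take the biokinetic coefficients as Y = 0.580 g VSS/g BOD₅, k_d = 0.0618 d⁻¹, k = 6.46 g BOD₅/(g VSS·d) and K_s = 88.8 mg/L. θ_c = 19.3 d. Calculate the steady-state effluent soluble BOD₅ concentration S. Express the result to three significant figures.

S ≈ 2.78 mg/L

Effluent substrate depends only on kinetics and SRT: S = K_s(1 + k_d θ_c) / [θ_c(Yk − k_d) − 1] = 88.8 × (1 + 0.0618 × 19.3) / [19.3 × (0.580 × 6.46 − 0.0618) − 1] = 194.7 / 70.12 = 2.777 mg/L.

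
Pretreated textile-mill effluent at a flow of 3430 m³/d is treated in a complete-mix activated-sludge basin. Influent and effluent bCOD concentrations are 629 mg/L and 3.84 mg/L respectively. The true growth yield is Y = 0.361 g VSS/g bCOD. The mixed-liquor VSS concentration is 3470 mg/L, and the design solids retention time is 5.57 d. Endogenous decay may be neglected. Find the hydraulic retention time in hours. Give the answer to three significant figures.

τ ≈ 8.69 h

With k_d = 0 the design equation reduces to V = Y Q (S₀−S) θ_c / X = 0.361 × 3430 × (629 − 3.84) × 5.57 / 3470 = 1243 m³.
Hydraulic retention time τ = V/Q = 1243 / 3430 = 0.3623 d = 8.694 h.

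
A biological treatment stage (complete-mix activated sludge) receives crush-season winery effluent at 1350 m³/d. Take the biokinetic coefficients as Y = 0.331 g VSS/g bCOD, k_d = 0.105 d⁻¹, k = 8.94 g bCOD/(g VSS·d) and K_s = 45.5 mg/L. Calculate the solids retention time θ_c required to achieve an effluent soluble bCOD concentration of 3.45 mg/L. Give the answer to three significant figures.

From 1/θ_c = Y·k·S/(K_s + S) − k_d: Y·k·S/(K_s+S) = 0.331 × 8.94 × 3.45 / (45.5 + 3.45) = 0.2086 d⁻¹.
1/θ_c = 0.2086 − 0.105 = 0.1036 d⁻¹, so θ_c = 9.656 d.

θ_c ≈ 9.66 d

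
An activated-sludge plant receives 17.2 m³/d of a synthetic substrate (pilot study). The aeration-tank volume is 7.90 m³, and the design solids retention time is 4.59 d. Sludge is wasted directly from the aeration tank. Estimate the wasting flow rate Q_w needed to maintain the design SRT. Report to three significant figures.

Q_w ≈ 1.72 m³/d

For wasting at MLVSS concentration, Q_w = V/θ_c = 7.900/4.59 = 1.721 m³/d.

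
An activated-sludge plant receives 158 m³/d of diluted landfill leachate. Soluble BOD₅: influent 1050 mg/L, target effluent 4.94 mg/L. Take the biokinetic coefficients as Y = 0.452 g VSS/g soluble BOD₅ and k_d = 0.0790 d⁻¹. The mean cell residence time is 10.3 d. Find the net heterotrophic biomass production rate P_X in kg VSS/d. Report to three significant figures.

Correct the yield for decay: Y_obs = Y/(1 + k_d θ_c) = 0.452 / (1 + 0.0790 × 10.3) = 0.452 / 1.814 = 0.2492.
Substrate removed = Q·(S₀ − S) = 158 m³/d × (1050 − 4.94) g/m³ = 1.65×10^5 g/d = 165.1 kg/d.
P_X = Y_obs · Q(S₀ − S) = 0.2492 × 165.1 = 41.15 kg VSS/d.

P_X ≈ 41.2 kg VSS/d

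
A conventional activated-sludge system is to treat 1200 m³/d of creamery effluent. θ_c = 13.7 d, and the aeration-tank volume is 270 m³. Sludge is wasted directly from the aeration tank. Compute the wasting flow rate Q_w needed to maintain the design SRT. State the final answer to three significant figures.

Q_w ≈ 19.7 m³/d

With mixed-liquor wasting, θ_c = V/Q_w, so Q_w = V/θ_c = 270.0/13.7 = 19.71 m³/d.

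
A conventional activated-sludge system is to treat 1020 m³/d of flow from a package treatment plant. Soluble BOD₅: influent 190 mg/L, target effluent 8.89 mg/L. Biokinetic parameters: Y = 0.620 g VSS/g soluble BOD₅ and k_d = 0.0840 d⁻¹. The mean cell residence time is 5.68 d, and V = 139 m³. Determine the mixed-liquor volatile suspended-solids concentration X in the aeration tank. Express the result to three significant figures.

X ≈ 3170 mg/L

From V·X·(1 + k_d·θ_c) = Y·Q·(S₀ − S)·θ_c: X = 0.620 × 1020 × (190 − 8.89) × 5.68 / [139 × (1 + 0.0840 × 5.68)] = 3168 mg/L.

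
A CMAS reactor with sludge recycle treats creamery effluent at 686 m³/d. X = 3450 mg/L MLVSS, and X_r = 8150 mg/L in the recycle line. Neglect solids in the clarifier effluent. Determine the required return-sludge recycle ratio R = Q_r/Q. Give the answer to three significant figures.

Solids balance on the clarifier gives (1+R)X = R·X_r, so R = X/(X_r − X) = 3450 / (8150 − 3450) = 0.7340.

R ≈ 0.734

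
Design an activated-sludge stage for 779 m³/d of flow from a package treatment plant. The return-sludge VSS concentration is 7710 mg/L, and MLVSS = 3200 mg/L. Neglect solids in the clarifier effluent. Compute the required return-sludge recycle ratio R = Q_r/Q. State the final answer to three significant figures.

Mass balance around the secondary clarifier (neglecting effluent solids): R = X / (X_r − X) = 3200 / (7710 − 3200) = 0.7095.

R ≈ 0.710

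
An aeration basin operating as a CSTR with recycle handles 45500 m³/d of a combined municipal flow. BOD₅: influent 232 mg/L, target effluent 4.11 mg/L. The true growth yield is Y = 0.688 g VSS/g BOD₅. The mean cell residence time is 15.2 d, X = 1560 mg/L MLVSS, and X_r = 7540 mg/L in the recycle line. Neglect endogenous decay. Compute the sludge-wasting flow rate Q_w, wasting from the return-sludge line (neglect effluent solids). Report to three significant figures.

V·X = Y·Q·ΔS·θ_c gives V = 0.688 × 45500 × (232 − 4.11) × 15.2 / 1560 = 69509 m³.
Q_w = (V·X)/(θ_c X_r) = 69509 × 1560 / (15.2 × 7540) = 946.1 m³/d.

Q_w ≈ 946 m³/d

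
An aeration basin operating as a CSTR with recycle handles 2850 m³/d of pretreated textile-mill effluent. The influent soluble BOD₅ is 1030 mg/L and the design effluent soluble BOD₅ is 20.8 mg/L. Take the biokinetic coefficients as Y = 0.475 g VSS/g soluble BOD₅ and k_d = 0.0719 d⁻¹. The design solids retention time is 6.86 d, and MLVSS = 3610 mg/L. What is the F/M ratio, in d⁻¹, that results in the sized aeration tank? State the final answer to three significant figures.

Steady-state biomass mass balance: V·X·(1 + k_d·θ_c) = Y·Q·(S₀ − S)·θ_c, so V = 0.475 × 2850 × (1030 − 20.8) × 6.86 / [3610 × (1 + 0.0719 × 6.86)] = 9.37×10^6 / 5391 = 1739 m³.
Food-to-microorganism ratio F/M = Q S₀ / (V X) = 2850 × 1030 / (1739 × 3610) = 0.4677 d⁻¹.

F/M ≈ 0.468 d⁻¹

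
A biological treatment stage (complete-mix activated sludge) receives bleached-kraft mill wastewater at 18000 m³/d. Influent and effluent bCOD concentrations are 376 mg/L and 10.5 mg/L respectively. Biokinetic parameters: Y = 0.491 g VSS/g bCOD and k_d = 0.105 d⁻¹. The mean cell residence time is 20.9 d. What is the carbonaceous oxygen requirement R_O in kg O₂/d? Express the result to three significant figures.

Correct the yield for decay: Y_obs = Y/(1 + k_d θ_c) = 0.491 / (1 + 0.105 × 20.9) = 0.491 / 3.194 = 0.1537.
ΔS = 376 − 10.5 = 365.5 mg/L, so the substrate removal rate is 18000 × 365.5/1000 = 6579 kg bCOD/d.
Net sludge production P_X = 0.1537 × 6579 = 1011 kg VSS/d.
R_O = Q·ΔS − 1.42 P_X = 6579 − 1436 = 5143 kg O₂/d.

R_O ≈ 5140 kg O₂/d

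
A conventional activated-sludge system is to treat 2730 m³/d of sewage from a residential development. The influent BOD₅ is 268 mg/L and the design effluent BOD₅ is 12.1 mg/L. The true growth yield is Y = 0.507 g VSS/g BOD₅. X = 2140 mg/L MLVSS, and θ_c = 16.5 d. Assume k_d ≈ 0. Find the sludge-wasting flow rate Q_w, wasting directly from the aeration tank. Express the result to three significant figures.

Q_w ≈ 166 m³/d

With k_d = 0 the design equation reduces to V = Y Q (S₀−S) θ_c / X = 0.507 × 2730 × (268 − 12.1) × 16.5 / 2140 = 2731 m³.
Wasting from the aeration tank: Q_w = V / θ_c = 2731 / 16.5 = 165.5 m³/d.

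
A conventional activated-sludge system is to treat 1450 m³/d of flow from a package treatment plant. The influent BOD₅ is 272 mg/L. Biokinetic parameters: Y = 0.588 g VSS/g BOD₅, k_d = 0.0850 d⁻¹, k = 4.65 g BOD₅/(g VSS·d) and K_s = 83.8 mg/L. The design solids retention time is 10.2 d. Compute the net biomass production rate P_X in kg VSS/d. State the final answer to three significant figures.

From the Monod/SRT balance for a CMAS, S = K_s·(1+k_d θ_c)/[θ_c·(Y k − k_d) − 1] = 83.8 × (1 + 0.0850 × 10.2) / [10.2 × (0.588 × 4.65 − 0.0850) − 1] = 156.5 / 26.02 = 6.012 mg/L.
Observed yield with endogenous decay: Y_obs = Y / (1 + k_d·θ_c) = 0.588 / (1 + 0.0850 × 10.2) = 0.588 / 1.867 = 0.3149 g VSS/g BOD₅.
Substrate removed = Q·(S₀ − S) = 1450 m³/d × (272 − 6.01) g/m³ = 3.86×10^5 g/d = 385.7 kg/d.
P_X = Y_obs · Q(S₀ − S) = 0.3149 × 385.7 = 121.5 kg VSS/d.

P_X ≈ 121 kg VSS/d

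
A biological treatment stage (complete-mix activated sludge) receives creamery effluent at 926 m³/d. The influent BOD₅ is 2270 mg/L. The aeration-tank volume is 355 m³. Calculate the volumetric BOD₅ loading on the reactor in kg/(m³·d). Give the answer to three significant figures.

Applied BOD₅ load per unit volume = Q·S₀/V = (926 × 2270/1000)/355.0 = 5.921 kg BOD₅·m⁻³·d⁻¹.

L_v ≈ 5.92 kg BOD₅/(m³·d)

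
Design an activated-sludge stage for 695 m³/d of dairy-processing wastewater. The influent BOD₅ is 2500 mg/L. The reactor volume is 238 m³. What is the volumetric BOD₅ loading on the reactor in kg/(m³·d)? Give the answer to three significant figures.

Volumetric loading L_v = Q·S₀ / V = 695 × 2500 g/m³ / 238.0 m³ = 7300 g/(m³·d) = 7.300 kg BOD₅/(m³·d).

L_v ≈ 7.30 kg BOD₅/(m³·d)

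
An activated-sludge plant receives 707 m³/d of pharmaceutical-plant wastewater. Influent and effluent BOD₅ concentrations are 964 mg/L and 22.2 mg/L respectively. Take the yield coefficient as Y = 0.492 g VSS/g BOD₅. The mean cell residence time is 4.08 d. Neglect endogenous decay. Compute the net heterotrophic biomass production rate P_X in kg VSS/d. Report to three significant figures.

No decay correction is needed, so Y_obs = Y = 0.492.
Substrate removed = Q·(S₀ − S) = 707 m³/d × (964 − 22.2) g/m³ = 6.66×10^5 g/d = 665.9 kg/d.
So the net sludge growth is P_X = 0.4920 × 665.9 = 327.6 kg VSS/d.

P_X ≈ 328 kg VSS/d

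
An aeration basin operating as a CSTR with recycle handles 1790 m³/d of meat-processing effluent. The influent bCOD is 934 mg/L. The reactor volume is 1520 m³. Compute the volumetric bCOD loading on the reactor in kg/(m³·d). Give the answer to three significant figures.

L_v ≈ 1.10 kg bCOD/(m³·d)

Applied bCOD load per unit volume = Q·S₀/V = (1790 × 934/1000)/1520 = 1.100 kg bCOD·m⁻³·d⁻¹.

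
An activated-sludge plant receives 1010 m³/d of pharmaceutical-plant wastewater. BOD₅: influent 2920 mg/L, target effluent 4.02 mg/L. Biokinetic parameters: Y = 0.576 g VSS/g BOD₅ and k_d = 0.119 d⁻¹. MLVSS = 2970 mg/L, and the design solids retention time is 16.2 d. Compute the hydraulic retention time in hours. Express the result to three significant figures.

τ ≈ 75.1 h

Steady-state biomass mass balance: V·X·(1 + k_d·θ_c) = Y·Q·(S₀ − S)·θ_c, so V = 0.576 × 1010 × (2920 − 4.02) × 16.2 / [2970 × (1 + 0.119 × 16.2)] = 2.75×10^7 / 8696 = 3160 m³.
HRT = V/Q = 3160 m³ / 1010 m³·d⁻¹ = 3.129 d × 24 = 75.10 h.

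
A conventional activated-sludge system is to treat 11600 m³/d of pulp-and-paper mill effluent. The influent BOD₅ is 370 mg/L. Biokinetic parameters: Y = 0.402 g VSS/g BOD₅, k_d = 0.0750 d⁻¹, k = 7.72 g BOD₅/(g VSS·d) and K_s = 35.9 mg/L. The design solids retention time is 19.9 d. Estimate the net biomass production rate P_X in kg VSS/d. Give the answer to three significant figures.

From the Monod/SRT balance for a CMAS, S = K_s·(1+k_d θ_c)/[θ_c·(Y k − k_d) − 1] = 35.9 × (1 + 0.0750 × 19.9) / [19.9 × (0.402 × 7.72 − 0.0750) − 1] = 89.48 / 59.27 = 1.510 mg/L.
Observed yield with endogenous decay: Y_obs = Y / (1 + k_d·θ_c) = 0.402 / (1 + 0.0750 × 19.9) = 0.402 / 2.492 = 0.1613 g VSS/g BOD₅.
ΔS = 370 − 1.51 = 368.5 mg/L, so the substrate removal rate is 11600 × 368.5/1000 = 4274 kg BOD₅/d.
Biomass produced: P_X = Y_obs·Q·ΔS = 0.1613 × 4274 ≈ 689.4 kg VSS/d.

P_X ≈ 689 kg VSS/d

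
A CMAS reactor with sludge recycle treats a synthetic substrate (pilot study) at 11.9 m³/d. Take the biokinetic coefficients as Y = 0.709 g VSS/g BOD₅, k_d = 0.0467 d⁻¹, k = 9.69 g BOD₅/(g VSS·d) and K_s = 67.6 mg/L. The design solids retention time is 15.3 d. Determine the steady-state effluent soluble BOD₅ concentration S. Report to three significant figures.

From the Monod/SRT balance for a CMAS, S = K_s·(1+k_d θ_c)/[θ_c·(Y k − k_d) − 1] = 67.6 × (1 + 0.0467 × 15.3) / [15.3 × (0.709 × 9.69 − 0.0467) − 1] = 115.9 / 103.4 = 1.121 mg/L.

S ≈ 1.12 mg/L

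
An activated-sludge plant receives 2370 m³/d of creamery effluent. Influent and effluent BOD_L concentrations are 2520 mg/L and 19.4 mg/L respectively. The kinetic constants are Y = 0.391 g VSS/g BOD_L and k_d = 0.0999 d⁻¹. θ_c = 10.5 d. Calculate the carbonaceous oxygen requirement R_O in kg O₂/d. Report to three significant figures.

Correct the yield for decay: Y_obs = Y/(1 + k_d θ_c) = 0.391 / (1 + 0.0999 × 10.5) = 0.391 / 2.049 = 0.1908.
Substrate removed = Q·(S₀ − S) = 2370 m³/d × (2520 − 19.4) g/m³ = 5.93×10^6 g/d = 5926 kg/d.
Biomass synthesised: P_X = Y_obs × 5926 = 1131 kg VSS/d.
R_O = Q·ΔS − 1.42 P_X = 5926 − 1606 = 4320 kg O₂/d.

R_O ≈ 4320 kg O₂/d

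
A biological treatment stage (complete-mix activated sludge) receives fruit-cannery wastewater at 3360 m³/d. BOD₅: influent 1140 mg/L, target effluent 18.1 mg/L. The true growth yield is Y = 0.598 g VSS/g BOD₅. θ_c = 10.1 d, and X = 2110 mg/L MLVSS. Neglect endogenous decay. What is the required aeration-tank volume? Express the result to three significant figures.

V ≈ 10800 m³

V·X = Y·Q·ΔS·θ_c gives V = 0.598 × 3360 × (1140 − 18.1) × 10.1 / 2110 = 10790 m³.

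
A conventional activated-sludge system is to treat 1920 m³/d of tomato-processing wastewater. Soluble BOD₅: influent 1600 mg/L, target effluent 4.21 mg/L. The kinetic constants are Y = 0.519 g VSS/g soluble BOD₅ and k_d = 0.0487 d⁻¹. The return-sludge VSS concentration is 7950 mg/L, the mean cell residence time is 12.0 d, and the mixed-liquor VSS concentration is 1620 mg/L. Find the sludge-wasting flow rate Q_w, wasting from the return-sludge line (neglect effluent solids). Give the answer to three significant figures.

Q_w ≈ 126 m³/d

From the SRT design equation V = Y Q (S₀−S) θ_c / [X (1 + k_d θ_c)] = 0.519 × 1920 × (1600 − 4.21) × 12.0 / [1620 × (1 + 0.0487 × 12.0)] = 1.91×10^7 / 2567 = 7434 m³.
Q_w = (V·X)/(θ_c X_r) = 7434 × 1620 / (12.0 × 7950) = 126.2 m³/d.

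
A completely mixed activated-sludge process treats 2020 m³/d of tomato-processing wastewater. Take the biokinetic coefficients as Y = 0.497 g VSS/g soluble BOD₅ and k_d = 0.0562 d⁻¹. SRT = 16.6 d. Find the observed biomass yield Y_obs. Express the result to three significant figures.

The observed yield is Y_obs = Y/(1 + k_d·θ_c) = 0.497 / (1 + 0.0562 × 16.6) = 0.497 / 1.933 = 0.2571 g VSS per g soluble BOD₅ removed.

Y_obs ≈ 0.257 g VSS/g soluble BOD₅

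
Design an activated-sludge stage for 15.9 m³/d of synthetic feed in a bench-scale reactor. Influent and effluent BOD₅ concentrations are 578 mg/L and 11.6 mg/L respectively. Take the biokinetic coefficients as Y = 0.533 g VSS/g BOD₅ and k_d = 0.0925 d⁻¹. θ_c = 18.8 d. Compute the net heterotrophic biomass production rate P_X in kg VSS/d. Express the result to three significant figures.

P_X ≈ 1.75 kg VSS/d

Correct the yield for decay: Y_obs = Y/(1 + k_d θ_c) = 0.533 / (1 + 0.0925 × 18.8) = 0.533 / 2.739 = 0.1946.
ΔS = 578 − 11.6 = 566.4 mg/L, so the substrate removal rate is 15.9 × 566.4/1000 = 9.006 kg BOD₅/d.
P_X = Y_obs · Q(S₀ − S) = 0.1946 × 9.006 = 1.752 kg VSS/d.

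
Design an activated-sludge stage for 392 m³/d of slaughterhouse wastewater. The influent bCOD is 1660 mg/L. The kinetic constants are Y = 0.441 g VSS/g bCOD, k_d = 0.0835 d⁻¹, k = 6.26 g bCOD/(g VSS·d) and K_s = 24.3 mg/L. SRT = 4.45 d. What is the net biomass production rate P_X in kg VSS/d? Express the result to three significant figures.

P_X ≈ 209 kg VSS/d

Effluent substrate depends only on kinetics and SRT: S = K_s(1 + k_d θ_c) / [θ_c(Yk − k_d) − 1] = 24.3 × (1 + 0.0835 × 4.45) / [4.45 × (0.441 × 6.26 − 0.0835) − 1] = 33.33 / 10.91 = 3.054 mg/L.
The observed yield is Y_obs = Y/(1 + k_d·θ_c) = 0.441 / (1 + 0.0835 × 4.45) = 0.441 / 1.372 = 0.3215 g VSS per g bCOD removed.
Mass of bCOD removed per day: Q(S₀ − S) = 392 × 1657 g/m³ = 649.5 kg/d.
P_X = Y_obs · Q(S₀ − S) = 0.3215 × 649.5 = 208.8 kg VSS/d.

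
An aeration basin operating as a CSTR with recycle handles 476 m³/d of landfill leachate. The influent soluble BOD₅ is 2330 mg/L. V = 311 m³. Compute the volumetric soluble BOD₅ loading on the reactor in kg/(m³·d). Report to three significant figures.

L_v ≈ 3.57 kg soluble BOD₅/(m³·d)

L_v = Q S₀ / V = 476 × 2330 × 10⁻³ / 311.0 = 3.566 kg/(m³·d).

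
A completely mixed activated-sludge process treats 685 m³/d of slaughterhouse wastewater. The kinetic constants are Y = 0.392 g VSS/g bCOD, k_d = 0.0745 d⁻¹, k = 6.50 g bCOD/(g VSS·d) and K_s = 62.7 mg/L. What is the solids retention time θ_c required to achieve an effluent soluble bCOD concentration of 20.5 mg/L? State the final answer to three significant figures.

θ_c ≈ 1.81 d

At the target effluent, Y k S/(K_s+S) = 0.392×6.50×20.5/83.20 = 0.6278 d⁻¹.
θ_c = 1/(μ − k_d) = 1/(0.6278 − 0.0745) = 1/0.5533 = 1.807 d.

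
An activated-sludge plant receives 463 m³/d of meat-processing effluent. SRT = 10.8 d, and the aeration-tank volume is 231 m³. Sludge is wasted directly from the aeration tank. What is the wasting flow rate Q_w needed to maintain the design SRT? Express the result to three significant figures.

Q_w ≈ 21.4 m³/d

Wasting from the aeration tank: Q_w = V / θ_c = 231.0 / 10.8 = 21.39 m³/d.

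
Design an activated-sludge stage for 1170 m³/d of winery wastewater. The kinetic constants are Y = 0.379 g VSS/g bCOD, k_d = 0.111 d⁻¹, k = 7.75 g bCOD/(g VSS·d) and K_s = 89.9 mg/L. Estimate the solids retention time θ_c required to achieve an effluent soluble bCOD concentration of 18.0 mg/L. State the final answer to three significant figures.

At the target effluent, Y k S/(K_s+S) = 0.379×7.75×18.0/107.9 = 0.4900 d⁻¹.
1/θ_c = 0.4900 − 0.111 = 0.3790 d⁻¹, so θ_c = 2.639 d.

θ_c ≈ 2.64 d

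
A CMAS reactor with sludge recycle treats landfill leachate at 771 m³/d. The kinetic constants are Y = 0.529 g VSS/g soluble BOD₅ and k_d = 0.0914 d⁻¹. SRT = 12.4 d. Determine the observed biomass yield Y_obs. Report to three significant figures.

Y_obs ≈ 0.248 g VSS/g soluble BOD₅

Y_obs = Y / (1 + k_d θ_c) = 0.529 / (1 + 0.0914 × 12.4) = 0.529 / 2.133 = 0.2480.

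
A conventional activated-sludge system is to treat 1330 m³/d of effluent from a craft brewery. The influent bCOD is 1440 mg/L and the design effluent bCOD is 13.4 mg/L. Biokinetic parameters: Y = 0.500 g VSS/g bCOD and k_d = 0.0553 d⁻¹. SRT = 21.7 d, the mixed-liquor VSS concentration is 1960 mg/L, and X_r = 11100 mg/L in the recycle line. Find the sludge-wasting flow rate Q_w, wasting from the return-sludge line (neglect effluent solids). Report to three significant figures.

Q_w ≈ 38.8 m³/d

Steady-state biomass mass balance: V·X·(1 + k_d·θ_c) = Y·Q·(S₀ − S)·θ_c, so V = 0.500 × 1330 × (1440 − 13.4) × 21.7 / [1960 × (1 + 0.0553 × 21.7)] = 2.06×10^7 / 4312 = 4774 m³.
Wasting from the return line (neglecting effluent solids): Q_w = V·X / (θ_c·X_r) = 4774 × 1960 / (21.7 × 11100) = 38.85 m³/d.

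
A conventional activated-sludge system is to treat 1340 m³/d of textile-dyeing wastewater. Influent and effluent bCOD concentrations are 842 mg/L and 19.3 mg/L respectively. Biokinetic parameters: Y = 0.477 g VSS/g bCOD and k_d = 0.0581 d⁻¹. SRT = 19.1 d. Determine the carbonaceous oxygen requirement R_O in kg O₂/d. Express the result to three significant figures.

R_O ≈ 748 kg O₂/d

The observed yield is Y_obs = Y/(1 + k_d·θ_c) = 0.477 / (1 + 0.0581 × 19.1) = 0.477 / 2.110 = 0.2261 g VSS per g bCOD removed.
Substrate removed = Q·(S₀ − S) = 1340 m³/d × (842 − 19.3) g/m³ = 1.1×10^6 g/d = 1102 kg/d.
P_X = Y_obs·Q·(S₀ − S) = 0.2261 × 1102 = 249.3 kg VSS/d.
R_O = Q·ΔS − 1.42 P_X = 1102 − 353.9 = 748.5 kg O₂/d.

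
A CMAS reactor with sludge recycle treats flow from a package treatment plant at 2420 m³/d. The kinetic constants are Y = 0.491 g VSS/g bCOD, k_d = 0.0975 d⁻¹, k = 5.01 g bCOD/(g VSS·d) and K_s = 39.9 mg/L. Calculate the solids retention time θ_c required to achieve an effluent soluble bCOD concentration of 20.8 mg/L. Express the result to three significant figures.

From 1/θ_c = Y·k·S/(K_s + S) − k_d: Y·k·S/(K_s+S) = 0.491 × 5.01 × 20.8 / (39.9 + 20.8) = 0.8429 d⁻¹.
θ_c = 1/(μ − k_d) = 1/(0.8429 − 0.0975) = 1/0.7454 = 1.341 d.

θ_c ≈ 1.34 d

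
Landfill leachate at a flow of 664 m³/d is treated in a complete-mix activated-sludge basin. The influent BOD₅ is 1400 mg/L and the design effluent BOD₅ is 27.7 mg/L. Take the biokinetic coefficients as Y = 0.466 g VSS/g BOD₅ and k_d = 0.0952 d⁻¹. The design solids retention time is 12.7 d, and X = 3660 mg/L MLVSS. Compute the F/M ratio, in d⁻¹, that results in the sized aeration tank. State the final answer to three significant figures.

F/M ≈ 0.381 d⁻¹

From the SRT design equation V = Y Q (S₀−S) θ_c / [X (1 + k_d θ_c)] = 0.466 × 664 × (1400 − 27.7) × 12.7 / [3660 × (1 + 0.0952 × 12.7)] = 5.39×10^6 / 8085 = 667.0 m³.
F/M = Q·S₀ / (V·X) = 664 × 1400 / (667.0 × 3660) = 0.3808 g BOD₅·(g VSS·d)⁻¹.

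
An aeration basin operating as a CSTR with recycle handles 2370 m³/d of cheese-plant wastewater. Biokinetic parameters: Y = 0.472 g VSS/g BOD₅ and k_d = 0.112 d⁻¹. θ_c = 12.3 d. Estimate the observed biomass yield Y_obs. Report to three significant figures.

Correct the yield for decay: Y_obs = Y/(1 + k_d θ_c) = 0.472 / (1 + 0.112 × 12.3) = 0.472 / 2.378 = 0.1985.

Y_obs ≈ 0.199 g VSS/g BOD₅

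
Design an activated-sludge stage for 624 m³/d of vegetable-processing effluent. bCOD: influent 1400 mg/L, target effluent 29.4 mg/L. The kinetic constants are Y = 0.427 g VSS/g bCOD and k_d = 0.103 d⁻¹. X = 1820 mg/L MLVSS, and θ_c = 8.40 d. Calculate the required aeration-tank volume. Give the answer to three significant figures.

V ≈ 904 m³

Steady-state biomass mass balance: V·X·(1 + k_d·θ_c) = Y·Q·(S₀ − S)·θ_c, so V = 0.427 × 624 × (1400 − 29.4) × 8.40 / [1820 × (1 + 0.103 × 8.40)] = 3.07×10^6 / 3395 = 903.7 m³.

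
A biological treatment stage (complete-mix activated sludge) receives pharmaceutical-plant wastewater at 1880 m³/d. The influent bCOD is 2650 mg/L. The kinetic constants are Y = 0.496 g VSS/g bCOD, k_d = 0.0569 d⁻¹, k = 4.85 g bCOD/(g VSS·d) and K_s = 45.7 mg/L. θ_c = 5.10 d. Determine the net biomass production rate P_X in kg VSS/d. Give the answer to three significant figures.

P_X ≈ 1910 kg VSS/d

Effluent substrate depends only on kinetics and SRT: S = K_s(1 + k_d θ_c) / [θ_c(Yk − k_d) − 1] = 45.7 × (1 + 0.0569 × 5.10) / [5.10 × (0.496 × 4.85 − 0.0569) − 1] = 58.96 / 10.98 = 5.371 mg/L.
Observed yield with endogenous decay: Y_obs = Y / (1 + k_d·θ_c) = 0.496 / (1 + 0.0569 × 5.10) = 0.496 / 1.290 = 0.3844 g VSS/g bCOD.
Mass of bCOD removed per day: Q(S₀ − S) = 1880 × 2645 g/m³ = 4972 kg/d.
So the net sludge growth is P_X = 0.3844 × 4972 = 1911 kg VSS/d.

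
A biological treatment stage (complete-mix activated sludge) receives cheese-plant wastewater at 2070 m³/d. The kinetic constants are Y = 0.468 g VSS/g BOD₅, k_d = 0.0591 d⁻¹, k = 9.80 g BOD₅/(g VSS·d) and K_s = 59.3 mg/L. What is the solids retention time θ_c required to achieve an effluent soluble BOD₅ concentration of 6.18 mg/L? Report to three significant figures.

θ_c ≈ 2.68 d

From 1/θ_c = Y·k·S/(K_s + S) − k_d: Y·k·S/(K_s+S) = 0.468 × 9.80 × 6.18 / (59.3 + 6.18) = 0.4329 d⁻¹.
1/θ_c = 0.4329 − 0.0591 = 0.3738 d⁻¹, so θ_c = 2.675 d.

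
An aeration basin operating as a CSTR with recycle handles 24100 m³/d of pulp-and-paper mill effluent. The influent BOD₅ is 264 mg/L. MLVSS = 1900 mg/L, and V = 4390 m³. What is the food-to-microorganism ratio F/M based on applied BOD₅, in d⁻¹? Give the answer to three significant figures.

F/M ≈ 0.763 d⁻¹

Food-to-microorganism ratio F/M = Q S₀ / (V X) = 24100 × 264 / (4390 × 1900) = 0.7628 d⁻¹.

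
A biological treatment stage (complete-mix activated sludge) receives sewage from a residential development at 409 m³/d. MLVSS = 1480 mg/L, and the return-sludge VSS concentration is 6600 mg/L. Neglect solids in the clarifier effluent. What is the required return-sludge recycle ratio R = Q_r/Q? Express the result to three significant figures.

Solids balance on the clarifier gives (1+R)X = R·X_r, so R = X/(X_r − X) = 1480 / (6600 − 1480) = 0.2891.

R ≈ 0.289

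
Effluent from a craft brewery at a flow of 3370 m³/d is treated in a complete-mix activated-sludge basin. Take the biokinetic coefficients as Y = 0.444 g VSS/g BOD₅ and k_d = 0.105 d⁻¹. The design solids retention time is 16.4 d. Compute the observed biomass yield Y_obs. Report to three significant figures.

Observed yield with endogenous decay: Y_obs = Y / (1 + k_d·θ_c) = 0.444 / (1 + 0.105 × 16.4) = 0.444 / 2.722 = 0.1631 g VSS/g BOD₅.

Y_obs ≈ 0.163 g VSS/g BOD₅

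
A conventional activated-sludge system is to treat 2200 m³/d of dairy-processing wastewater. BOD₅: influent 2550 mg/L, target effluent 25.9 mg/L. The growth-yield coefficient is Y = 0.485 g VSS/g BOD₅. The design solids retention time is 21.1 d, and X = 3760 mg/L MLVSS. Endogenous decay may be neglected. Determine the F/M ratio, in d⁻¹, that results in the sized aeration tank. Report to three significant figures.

F/M ≈ 0.0987 d⁻¹

With k_d = 0 the design equation reduces to V = Y Q (S₀−S) θ_c / X = 0.485 × 2200 × (2550 − 25.9) × 21.1 / 3760 = 15114 m³.
F/M = applied load / biomass = Q·S₀/(V·X) = 2200 × 2550 / (15114 × 3760) = 0.09872 d⁻¹.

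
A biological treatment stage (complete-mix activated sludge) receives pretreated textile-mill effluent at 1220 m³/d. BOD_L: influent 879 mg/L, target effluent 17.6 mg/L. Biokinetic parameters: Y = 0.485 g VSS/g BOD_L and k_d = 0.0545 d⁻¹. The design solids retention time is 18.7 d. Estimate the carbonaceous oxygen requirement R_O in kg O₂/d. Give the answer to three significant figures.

R_O ≈ 692 kg O₂/d

The observed yield is Y_obs = Y/(1 + k_d·θ_c) = 0.485 / (1 + 0.0545 × 18.7) = 0.485 / 2.019 = 0.2402 g VSS per g BOD_L removed.
Substrate removed = Q·(S₀ − S) = 1220 m³/d × (879 − 17.6) g/m³ = 1.05×10^6 g/d = 1051 kg/d.
Net sludge production P_X = 0.2402 × 1051 = 252.4 kg VSS/d.
R_O = Q·ΔS − 1.42 P_X = 1051 − 358.4 = 692.5 kg O₂/d.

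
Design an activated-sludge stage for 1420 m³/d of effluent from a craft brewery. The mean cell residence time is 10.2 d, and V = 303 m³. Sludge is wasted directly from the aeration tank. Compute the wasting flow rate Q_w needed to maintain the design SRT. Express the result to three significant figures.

Q_w ≈ 29.7 m³/d

For wasting at MLVSS concentration, Q_w = V/θ_c = 303.0/10.2 = 29.71 m³/d.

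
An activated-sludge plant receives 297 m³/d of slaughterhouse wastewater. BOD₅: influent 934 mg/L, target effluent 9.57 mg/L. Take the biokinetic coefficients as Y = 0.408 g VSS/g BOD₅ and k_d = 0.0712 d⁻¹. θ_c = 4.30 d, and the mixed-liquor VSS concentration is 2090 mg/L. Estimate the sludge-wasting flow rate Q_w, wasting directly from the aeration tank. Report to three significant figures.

Q_w ≈ 41.0 m³/d

Rearranging the biomass balance for a CMAS with decay, V = Y·Q·ΔS·θ_c / [X·(1+k_d θ_c)] = 0.408 × 297 × (934 − 9.57) × 4.30 / [2090 × (1 + 0.0712 × 4.30)] = 4.82×10^5 / 2730 = 176.4 m³.
With mixed-liquor wasting, θ_c = V/Q_w, so Q_w = V/θ_c = 176.4/4.30 = 41.03 m³/d.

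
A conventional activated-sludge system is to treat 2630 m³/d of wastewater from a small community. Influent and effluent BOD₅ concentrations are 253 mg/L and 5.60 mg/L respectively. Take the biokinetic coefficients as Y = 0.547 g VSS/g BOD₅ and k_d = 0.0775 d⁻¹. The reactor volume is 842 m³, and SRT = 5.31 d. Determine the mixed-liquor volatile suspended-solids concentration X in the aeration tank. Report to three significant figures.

X ≈ 1590 mg/L

X = Y·Q·ΔS·θ_c / [V·(1 + k_d θ_c)] = 0.547 × 2630 × (253 − 5.60) × 5.31 / [842 × (1 + 0.0775 × 5.31)] = 1590 mg/L.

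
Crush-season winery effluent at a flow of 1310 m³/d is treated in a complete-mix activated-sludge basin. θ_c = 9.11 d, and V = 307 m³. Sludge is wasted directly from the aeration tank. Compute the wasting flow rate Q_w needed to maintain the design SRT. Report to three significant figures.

Q_w ≈ 33.7 m³/d

For wasting at MLVSS concentration, Q_w = V/θ_c = 307.0/9.11 = 33.70 m³/d.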